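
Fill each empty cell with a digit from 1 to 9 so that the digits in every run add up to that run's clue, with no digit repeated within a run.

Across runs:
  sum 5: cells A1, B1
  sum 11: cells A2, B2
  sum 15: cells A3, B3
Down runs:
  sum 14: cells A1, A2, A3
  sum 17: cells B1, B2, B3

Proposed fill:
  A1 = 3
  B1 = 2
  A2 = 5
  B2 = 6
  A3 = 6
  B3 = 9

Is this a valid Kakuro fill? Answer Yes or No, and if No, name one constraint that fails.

Yes

Across: 3+2=5; 5+6=11; 6+9=15. Down: 3+5+6=14; 2+6+9=17. No digit repeats within any run.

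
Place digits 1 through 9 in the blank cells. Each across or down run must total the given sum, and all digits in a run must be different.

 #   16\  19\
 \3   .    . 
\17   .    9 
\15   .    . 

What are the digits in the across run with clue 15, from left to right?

3 in 2 cells must be {1,2}; 17 in 2 cells must be {8,9}.
R1C2 = 2: the only remaining digit allowed by both the 3 across and the 19 down.
R2C1 = 17 − 9 = 8 completes the 17 across.
R3C2 = 19 − 11 = 8 completes the 19 down.
R1C1 = 3 − 2 = 1 completes the 3 across.
R3C1 = 15 − 8 = 7 completes the 15 across.

7, 8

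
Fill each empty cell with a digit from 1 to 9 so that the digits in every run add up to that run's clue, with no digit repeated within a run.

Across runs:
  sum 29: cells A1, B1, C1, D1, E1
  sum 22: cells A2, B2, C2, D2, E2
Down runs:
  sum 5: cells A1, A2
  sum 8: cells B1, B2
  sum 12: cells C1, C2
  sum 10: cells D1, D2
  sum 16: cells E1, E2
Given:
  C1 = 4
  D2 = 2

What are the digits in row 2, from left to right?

16 in 2 cells must be {7,9}.
D1 = 10 − 2 = 8 completes the 10 down.
C2 = 12 − 4 = 8 completes the 12 down.
E2 = 7: the only remaining digit allowed by both the 22 across and the 16 down.
E1 = 16 − 7 = 9 completes the 16 down.
Given what's placed, B2 must be 1 to fit the 22 across and 8 down.
B1 = 8 − 1 = 7 completes the 8 down.
A2 = 22 − 18 = 4 completes the 22 across.

4 1 8 2 7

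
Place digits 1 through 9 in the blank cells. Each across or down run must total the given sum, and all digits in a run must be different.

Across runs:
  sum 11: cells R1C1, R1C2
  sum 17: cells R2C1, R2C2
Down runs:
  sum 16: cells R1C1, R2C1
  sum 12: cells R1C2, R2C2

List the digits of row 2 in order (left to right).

9 8

17 in 2 cells must be {8,9}; 16 in 2 cells must be {7,9}.
The 17 across and the 16 down share only 9, so R2C1 = 9.
R2C2 = 17 − 9 = 8 completes the 17 across.
R1C1 = 16 − 9 = 7 completes the 16 down.
R1C2 = 11 − 7 = 4 completes the 11 across.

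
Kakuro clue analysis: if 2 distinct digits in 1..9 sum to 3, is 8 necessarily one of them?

No

The only way to make 3 from 2 distinct digits is {1,2}, which does not contain 8.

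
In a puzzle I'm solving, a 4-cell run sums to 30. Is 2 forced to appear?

The only way to make 30 from 4 distinct digits is {6,7,8,9}, which does not contain 2.

No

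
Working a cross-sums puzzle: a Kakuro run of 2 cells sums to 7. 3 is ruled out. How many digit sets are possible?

2

2 distinct digits from 1–9 sum between 3 and 17.
Dropping sets that contain 3.
Enumerating: {1,6}, {2,5}.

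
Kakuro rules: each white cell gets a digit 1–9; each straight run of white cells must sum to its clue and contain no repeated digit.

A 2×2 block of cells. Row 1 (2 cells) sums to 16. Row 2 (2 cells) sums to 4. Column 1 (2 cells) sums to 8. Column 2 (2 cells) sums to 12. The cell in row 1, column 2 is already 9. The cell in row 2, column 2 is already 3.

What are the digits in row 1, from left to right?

16 in 2 cells must be {7,9}; 4 in 2 cells must be {1,3}.
(1,1) = 16 − 9 = 7 completes the 16 across.
(2,1) = 4 − 3 = 1 completes the 4 across.

7 9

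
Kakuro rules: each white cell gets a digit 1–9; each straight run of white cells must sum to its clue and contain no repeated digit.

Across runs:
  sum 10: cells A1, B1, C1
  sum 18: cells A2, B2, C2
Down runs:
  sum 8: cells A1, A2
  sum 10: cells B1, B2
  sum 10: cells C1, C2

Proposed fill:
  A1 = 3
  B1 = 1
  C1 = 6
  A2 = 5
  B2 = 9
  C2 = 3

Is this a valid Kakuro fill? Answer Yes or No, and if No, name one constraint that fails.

No — the down run C1–C2 sums to 9, not 10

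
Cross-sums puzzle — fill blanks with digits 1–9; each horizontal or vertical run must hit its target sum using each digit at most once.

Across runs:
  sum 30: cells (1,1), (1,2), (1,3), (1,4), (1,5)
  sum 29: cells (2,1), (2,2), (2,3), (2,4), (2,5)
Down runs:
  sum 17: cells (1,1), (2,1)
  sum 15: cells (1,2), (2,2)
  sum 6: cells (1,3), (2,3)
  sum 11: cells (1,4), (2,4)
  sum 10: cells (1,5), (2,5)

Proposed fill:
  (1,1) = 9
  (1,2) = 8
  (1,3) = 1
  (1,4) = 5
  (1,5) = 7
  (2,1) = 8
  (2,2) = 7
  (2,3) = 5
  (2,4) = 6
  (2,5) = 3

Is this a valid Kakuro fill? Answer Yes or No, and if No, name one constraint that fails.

Across: 9+8+1+5+7=30; 8+7+5+6+3=29. Down: 9+8=17; 8+7=15; 1+5=6; 5+6=11; 7+3=10. No digit repeats within any run.

Yes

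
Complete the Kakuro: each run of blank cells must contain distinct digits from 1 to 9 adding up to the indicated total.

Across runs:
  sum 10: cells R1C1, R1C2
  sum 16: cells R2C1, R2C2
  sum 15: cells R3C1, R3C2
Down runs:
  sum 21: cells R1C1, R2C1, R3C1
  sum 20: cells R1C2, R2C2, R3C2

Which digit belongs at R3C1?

8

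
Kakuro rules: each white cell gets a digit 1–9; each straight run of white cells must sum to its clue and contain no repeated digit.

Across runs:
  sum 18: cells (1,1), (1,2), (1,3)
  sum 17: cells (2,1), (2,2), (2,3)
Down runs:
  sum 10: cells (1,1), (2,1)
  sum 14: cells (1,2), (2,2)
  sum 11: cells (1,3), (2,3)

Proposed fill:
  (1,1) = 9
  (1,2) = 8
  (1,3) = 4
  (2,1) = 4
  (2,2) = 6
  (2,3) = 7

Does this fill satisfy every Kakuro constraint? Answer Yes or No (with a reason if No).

No — the across run (1,1)–(1,3) sums to 21, not 18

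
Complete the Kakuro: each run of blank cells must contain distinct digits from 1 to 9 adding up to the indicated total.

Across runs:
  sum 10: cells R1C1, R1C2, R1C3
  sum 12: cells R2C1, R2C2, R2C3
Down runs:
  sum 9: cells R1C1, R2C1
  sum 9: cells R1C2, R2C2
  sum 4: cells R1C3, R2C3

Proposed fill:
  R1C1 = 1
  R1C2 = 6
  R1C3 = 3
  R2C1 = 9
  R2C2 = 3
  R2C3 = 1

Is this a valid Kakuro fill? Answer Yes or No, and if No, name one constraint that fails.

No — the down run R1C1–R2C1 sums to 10, not 9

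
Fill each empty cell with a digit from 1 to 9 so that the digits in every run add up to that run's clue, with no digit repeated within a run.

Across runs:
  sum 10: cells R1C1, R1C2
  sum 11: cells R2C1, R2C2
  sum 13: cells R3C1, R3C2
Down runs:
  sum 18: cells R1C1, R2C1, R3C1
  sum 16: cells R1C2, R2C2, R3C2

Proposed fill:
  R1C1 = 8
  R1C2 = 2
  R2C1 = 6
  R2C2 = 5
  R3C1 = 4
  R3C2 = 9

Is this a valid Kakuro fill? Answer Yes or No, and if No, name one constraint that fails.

Yes

Across: 8+2=10; 6+5=11; 4+9=13. Down: 8+6+4=18; 2+5+9=16. No digit repeats within any run.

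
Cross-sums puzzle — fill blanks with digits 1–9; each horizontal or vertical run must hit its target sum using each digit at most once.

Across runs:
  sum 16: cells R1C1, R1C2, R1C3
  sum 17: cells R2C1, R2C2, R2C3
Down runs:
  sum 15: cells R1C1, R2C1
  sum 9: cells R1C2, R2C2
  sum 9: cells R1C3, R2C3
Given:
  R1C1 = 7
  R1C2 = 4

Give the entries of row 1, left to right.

R1C3 = 16 − 11 = 5 completes the 16 across.
R2C1 = 15 − 7 = 8 completes the 15 down.
R2C2 = 9 − 4 = 5 completes the 9 down.
R2C3 = 17 − 13 = 4 completes the 17 across.

7, 4, 5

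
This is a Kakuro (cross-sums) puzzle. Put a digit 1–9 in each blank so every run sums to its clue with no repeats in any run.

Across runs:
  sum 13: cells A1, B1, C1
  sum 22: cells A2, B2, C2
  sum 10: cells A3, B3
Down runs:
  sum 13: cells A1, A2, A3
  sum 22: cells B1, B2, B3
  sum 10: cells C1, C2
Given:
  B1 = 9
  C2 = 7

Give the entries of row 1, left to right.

1, 9, 3

C1 = 10 − 7 = 3 completes the 10 down.
B2 = 6: the only remaining digit allowed by both the 22 across and the 22 down.
B3 = 22 − 15 = 7 completes the 22 down.
A1 = 13 − 12 = 1 completes the 13 across.
A2 = 22 − 13 = 9 completes the 22 across.
A3 = 10 − 7 = 3 completes the 10 across.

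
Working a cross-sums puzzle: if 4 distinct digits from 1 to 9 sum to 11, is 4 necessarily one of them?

No

The only way to make 11 from 4 distinct digits is {1,2,3,5}, which does not contain 4.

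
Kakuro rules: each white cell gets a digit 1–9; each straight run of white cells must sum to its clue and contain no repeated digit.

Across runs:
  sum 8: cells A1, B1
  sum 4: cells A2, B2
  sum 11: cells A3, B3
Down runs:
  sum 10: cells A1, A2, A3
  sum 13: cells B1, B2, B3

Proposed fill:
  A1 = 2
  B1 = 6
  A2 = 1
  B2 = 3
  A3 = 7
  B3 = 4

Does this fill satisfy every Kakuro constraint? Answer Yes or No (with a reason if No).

Across: 2+6=8; 1+3=4; 7+4=11. Down: 2+1+7=10; 6+3+4=13. No digit repeats within any run.

Yes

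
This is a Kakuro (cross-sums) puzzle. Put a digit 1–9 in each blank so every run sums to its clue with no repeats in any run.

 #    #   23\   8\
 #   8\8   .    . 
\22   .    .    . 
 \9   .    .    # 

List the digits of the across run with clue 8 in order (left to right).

6 2

23 in 3 cells must be {6,8,9}.
The 8 across and the 23 down share only 6, so R1C2 = 6.
R1C3 = 8 − 6 = 2 completes the 8 across.
R2C3 = 8 − 2 = 6 completes the 8 down.
R3C2 = 8: the only remaining digit allowed by both the 9 across and the 23 down.
R2C1 = 7: the only remaining digit allowed by both the 22 across and the 8 down.
R2C2 = 22 − 13 = 9 completes the 22 across.
R3C1 = 9 − 8 = 1 completes the 9 across.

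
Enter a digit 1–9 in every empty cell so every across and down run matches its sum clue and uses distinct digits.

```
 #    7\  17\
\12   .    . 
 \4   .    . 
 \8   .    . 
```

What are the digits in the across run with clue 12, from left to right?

4 in 2 cells must be {1,3}; 7 in 3 cells must be {1,2,4}.
The 12 across and the 7 down share only 4, so R1C1 = 4.
R1C2 = 12 − 4 = 8 completes the 12 across.
Given what's placed, R2C1 must be 1 to fit the 4 across and 7 down.
R2C2 = 4 − 1 = 3 completes the 4 across.
R3C1 = 7 − 5 = 2 completes the 7 down.
R3C2 = 8 − 2 = 6 completes the 8 across.

4 8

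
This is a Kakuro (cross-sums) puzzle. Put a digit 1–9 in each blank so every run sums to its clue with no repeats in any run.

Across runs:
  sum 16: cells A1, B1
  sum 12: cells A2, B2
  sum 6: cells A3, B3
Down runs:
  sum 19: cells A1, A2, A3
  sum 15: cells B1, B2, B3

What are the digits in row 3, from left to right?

4 2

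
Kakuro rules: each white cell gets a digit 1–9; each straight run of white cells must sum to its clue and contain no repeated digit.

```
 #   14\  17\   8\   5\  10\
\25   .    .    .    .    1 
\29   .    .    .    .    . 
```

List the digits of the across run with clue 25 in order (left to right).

8, 9, 3, 4, 1

17 in 2 cells must be {8,9}.
R2C5 = 10 − 1 = 9 completes the 10 down.
Given what's placed, R2C2 must be 8 to fit the 29 across and 17 down.
R1C2 = 17 − 8 = 9 completes the 17 down.
Nothing is forced directly, so branch on R2C1, whose candidates are 5 or 6. If R2C1 = 5: then R1C1 would have to be in {2,3,4,5,6,7,8} for the 25 across but in {9} for the 14 down — contradiction. So R2C1 = 6.
R1C1 = 14 − 6 = 8 completes the 14 down.
No cell is forced outright now. R2C3 can only be 1 or 2 or 5 (the digits allowed by both its 29 across and its 8 down). If R2C3 = 1: then R1C3 would have to be in {2,3,4,5} for the 25 across but in {7} for the 8 down — contradiction. If R2C3 = 2: then R1C3 would have to be in {2,3,4,5} for the 25 across but in {6} for the 8 down — contradiction. So R2C3 = 5.
R1C3 = 8 − 5 = 3 completes the 8 down.
R1C4 = 25 − 21 = 4 completes the 25 across.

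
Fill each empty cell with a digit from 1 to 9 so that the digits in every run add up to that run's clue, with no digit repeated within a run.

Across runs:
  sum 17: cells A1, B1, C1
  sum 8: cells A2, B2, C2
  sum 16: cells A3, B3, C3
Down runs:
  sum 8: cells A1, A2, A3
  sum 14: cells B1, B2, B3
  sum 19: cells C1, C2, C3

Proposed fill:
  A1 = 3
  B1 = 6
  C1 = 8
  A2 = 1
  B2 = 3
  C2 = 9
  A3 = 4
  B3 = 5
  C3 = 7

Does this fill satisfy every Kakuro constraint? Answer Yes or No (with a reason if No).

No — the across run A2–C2 sums to 13, not 8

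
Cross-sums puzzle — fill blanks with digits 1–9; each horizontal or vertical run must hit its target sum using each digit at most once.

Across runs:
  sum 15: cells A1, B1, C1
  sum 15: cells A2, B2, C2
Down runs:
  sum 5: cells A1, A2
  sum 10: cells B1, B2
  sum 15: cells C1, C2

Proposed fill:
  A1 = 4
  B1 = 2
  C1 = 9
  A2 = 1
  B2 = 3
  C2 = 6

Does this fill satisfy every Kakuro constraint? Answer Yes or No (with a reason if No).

No — the across run A2–C2 sums to 10, not 15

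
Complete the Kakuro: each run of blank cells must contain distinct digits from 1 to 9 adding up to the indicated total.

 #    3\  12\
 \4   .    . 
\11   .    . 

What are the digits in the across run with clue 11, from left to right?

4 in 2 cells must be {1,3}; 3 in 2 cells must be {1,2}.
The 4 across and the 3 down share only 1, so R1C1 = 1.
R1C2 = 4 − 1 = 3 completes the 4 across.
R2C1 = 3 − 1 = 2 completes the 3 down.
R2C2 = 11 − 2 = 9 completes the 11 across.

2 9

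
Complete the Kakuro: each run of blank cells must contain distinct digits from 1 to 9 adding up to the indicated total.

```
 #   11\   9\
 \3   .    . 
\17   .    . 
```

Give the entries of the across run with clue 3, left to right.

3 in 2 cells must be {1,2}; 17 in 2 cells must be {8,9}.
The 3 across and the 11 down share only 2, so R1C1 = 2.
R1C2 = 3 − 2 = 1 completes the 3 across.
R2C1 = 11 − 2 = 9 completes the 11 down.
R2C2 = 17 − 9 = 8 completes the 17 across.

2 1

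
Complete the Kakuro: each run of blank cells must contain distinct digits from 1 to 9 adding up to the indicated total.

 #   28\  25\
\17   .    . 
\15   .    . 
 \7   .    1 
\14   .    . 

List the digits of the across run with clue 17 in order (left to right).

9 8

17 in 2 cells must be {8,9}.
R3C1 = 7 − 1 = 6 completes the 7 across.
No cell is forced outright now. R1C1 can only be 8 or 9 (the digits allowed by both its 17 across and its 28 down). If R1C1 = 8: that forces R1C2 = 9, R2C1 = 9, after which R2C2 would have to be in {6} for the 15 across but in {7,8} for the 25 down — contradiction. So R1C1 = 9.
R1C2 = 17 − 9 = 8 completes the 17 across.
R2C1 = 8: the only remaining digit allowed by both the 15 across and the 28 down.
R2C2 = 15 − 8 = 7 completes the 15 across.
R4C1 = 28 − 23 = 5 completes the 28 down.
R4C2 = 14 − 5 = 9 completes the 14 across.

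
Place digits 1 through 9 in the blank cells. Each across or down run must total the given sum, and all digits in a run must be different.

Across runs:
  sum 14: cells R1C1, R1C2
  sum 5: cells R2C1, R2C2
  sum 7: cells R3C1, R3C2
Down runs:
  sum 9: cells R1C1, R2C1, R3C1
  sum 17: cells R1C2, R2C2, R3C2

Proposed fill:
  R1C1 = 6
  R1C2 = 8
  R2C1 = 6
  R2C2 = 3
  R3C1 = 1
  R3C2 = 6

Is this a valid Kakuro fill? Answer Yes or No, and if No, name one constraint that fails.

No — the down run R1C1–R3C1 sums to 13, not 9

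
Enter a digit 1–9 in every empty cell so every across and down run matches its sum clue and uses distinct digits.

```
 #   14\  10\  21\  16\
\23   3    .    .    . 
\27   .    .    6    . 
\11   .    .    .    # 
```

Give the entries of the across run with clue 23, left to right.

3 4 7 9

16 in 2 cells must be {7,9}.
No cell is forced outright now. R3C3 can only be 7 or 8 (the digits allowed by both its 11 across and its 21 down). If R3C3 = 7: that forces R1C3 = 8, R1C4 = 7, R2C4 = 9, after which R3C1 would have to be in {1,3} for the 11 across but in {2,4,5,6,7,9} for the 14 down — contradiction. So R3C3 = 8.
R1C3 = 21 − 14 = 7 completes the 21 down.
Given what's placed, R1C4 must be 9 to fit the 23 across and 16 down.
R2C4 = 16 − 9 = 7 completes the 16 down.
Given what's placed, R3C1 must be 2 to fit the 11 across and 14 down.
R3C2 = 11 − 10 = 1 completes the 11 across.
R1C2 = 23 − 19 = 4 completes the 23 across.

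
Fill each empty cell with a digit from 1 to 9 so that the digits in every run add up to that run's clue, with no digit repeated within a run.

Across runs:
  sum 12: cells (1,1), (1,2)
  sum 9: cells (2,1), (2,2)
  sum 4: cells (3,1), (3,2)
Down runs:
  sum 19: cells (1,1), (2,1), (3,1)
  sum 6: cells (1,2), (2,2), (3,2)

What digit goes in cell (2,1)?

4 in 2 cells must be {1,3}; 6 in 3 cells must be {1,2,3}.
The 12 across and the 6 down share only 3, so (1,2) = 3.
The 4 across and the 19 down share only 3, so (3,1) = 3.
(3,2) = 4 − 3 = 1 completes the 4 across.
(1,1) = 12 − 3 = 9 completes the 12 across.
(2,1) = 19 − 12 = 7 completes the 19 down.
(2,2) = 9 − 7 = 2 completes the 9 across.

7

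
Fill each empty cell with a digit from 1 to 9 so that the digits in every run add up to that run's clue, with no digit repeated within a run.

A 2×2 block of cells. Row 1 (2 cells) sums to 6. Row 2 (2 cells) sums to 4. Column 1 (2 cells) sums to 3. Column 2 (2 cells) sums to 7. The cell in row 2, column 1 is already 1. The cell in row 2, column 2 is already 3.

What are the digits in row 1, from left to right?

2 4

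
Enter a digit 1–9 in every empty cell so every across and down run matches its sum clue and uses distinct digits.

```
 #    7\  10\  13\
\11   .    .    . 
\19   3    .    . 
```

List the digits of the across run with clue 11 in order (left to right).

4, 1, 6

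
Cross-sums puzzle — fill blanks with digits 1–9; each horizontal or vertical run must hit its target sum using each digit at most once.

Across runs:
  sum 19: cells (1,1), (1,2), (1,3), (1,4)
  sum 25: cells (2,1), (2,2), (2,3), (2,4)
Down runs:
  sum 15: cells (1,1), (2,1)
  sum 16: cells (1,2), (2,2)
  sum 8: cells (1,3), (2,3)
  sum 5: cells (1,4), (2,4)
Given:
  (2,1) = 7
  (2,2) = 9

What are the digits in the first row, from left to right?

8, 7, 3, 1

16 in 2 cells must be {7,9}.
(1,1) = 15 − 7 = 8 completes the 15 down.
(1,2) = 16 − 9 = 7 completes the 16 down.
Nothing is forced directly, so branch on (1,3), whose candidates are 1 or 3. If (1,3) = 1: that forces (1,4) = 3, after which (2,3) would have to be in {1,3,4,5,6,8} for the 25 across but in {7} for the 8 down — contradiction. So (1,3) = 3.
(1,4) = 19 − 18 = 1 completes the 19 across.
(2,3) = 8 − 3 = 5 completes the 8 down.
(2,4) = 25 − 21 = 4 completes the 25 across.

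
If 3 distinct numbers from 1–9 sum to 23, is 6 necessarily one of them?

The only way to make 23 from 3 distinct digits is {6,8,9}, which contains 6.

Yes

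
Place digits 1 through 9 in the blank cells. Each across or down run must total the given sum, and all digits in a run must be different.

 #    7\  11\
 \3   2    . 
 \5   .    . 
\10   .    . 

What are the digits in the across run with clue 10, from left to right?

3 in 2 cells must be {1,2}; 7 in 3 cells must be {1,2,4}.
R1C2 = 3 − 2 = 1 completes the 3 across.
Nothing is forced directly, so branch on R2C1, whose candidates are 1 or 4. If R2C1 = 4: then R2C2 would have to be in {1} for the 5 across but in {2,3,4,6,7,8} for the 11 down — contradiction. So R2C1 = 1.
R2C2 = 5 − 1 = 4 completes the 5 across.
R3C1 = 7 − 3 = 4 completes the 7 down.
R3C2 = 10 − 4 = 6 completes the 10 across.

4 6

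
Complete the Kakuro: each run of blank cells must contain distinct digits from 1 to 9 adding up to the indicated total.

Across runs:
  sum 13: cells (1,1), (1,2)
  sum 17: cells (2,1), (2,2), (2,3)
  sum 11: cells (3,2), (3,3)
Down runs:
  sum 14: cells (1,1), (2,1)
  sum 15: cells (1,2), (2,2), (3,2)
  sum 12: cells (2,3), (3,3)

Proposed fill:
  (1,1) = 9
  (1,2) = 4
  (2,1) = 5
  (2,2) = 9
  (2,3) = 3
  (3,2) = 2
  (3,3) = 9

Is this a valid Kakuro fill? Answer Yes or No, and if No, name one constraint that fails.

Across: 9+4=13; 5+9+3=17; 2+9=11. Down: 9+5=14; 4+9+2=15; 3+9=12. No digit repeats within any run.

Yes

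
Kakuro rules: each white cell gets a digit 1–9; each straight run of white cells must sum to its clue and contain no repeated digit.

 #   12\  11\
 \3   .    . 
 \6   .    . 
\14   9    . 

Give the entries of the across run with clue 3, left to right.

1 2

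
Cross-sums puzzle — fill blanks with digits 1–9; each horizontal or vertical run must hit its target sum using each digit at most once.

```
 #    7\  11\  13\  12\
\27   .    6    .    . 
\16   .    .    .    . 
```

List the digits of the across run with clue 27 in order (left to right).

R2C2 = 11 − 6 = 5 completes the 11 down.
No cell is forced outright now. R1C1 can only be 4 or 5 (the digits allowed by both its 27 across and its 7 down). If R1C1 = 4: that forces R2C1 = 3, R2C4 = 7, after which R1C4 would have to be in {8,9} for the 27 across but in {5} for the 12 down — contradiction. So R1C1 = 5.
R2C1 = 7 − 5 = 2 completes the 7 down.
No cell is forced outright now. R2C3 can only be 6 or 8 (the digits allowed by both its 16 across and its 13 down). If R2C3 = 8: then R1C3 would have to be in {7,9} for the 27 across but in {5} for the 13 down — contradiction. So R2C3 = 6.
R1C3 = 13 − 6 = 7 completes the 13 down.
R1C4 = 27 − 18 = 9 completes the 27 across.
R2C4 = 16 − 13 = 3 completes the 16 across.

5 6 7 9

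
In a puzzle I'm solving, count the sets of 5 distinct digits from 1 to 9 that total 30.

5 distinct digits from 1–9 sum between 15 and 35.
Enumerating: {1,5,7,8,9}, {2,4,7,8,9}, {2,5,6,8,9}, {3,4,6,8,9}, {3,5,6,7,9}, {4,5,6,7,8}.

6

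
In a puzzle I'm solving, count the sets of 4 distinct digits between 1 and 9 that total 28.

2

4 distinct digits from 1–9 sum between 10 and 30.
Enumerating: {4,7,8,9}, {5,6,8,9}.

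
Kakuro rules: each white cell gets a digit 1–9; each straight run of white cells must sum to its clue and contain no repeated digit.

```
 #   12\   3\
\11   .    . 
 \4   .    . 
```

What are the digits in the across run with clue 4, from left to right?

3 1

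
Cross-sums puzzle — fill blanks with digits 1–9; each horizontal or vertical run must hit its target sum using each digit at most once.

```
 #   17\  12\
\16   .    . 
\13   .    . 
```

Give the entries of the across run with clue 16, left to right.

9 7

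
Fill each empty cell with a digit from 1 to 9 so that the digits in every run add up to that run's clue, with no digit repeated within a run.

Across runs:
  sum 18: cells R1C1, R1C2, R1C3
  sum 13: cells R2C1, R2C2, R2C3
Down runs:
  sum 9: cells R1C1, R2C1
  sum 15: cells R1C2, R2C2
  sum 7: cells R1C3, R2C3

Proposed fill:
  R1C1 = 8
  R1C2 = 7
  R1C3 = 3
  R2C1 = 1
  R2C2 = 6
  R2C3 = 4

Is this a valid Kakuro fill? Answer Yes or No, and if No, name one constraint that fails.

No — the down run R1C2–R2C2 sums to 13, not 15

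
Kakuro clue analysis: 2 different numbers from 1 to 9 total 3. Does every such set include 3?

The only way to make 3 from 2 distinct digits is {1,2}, which does not contain 3.

No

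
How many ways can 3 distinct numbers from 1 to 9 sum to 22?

2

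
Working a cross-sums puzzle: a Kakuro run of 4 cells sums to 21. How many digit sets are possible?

11

4 distinct digits from 1–9 sum between 10 and 30.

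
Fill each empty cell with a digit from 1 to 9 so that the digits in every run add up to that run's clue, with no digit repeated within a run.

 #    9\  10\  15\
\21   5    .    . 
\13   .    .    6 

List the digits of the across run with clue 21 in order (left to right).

R1C3 = 15 − 6 = 9 completes the 15 down.
R2C1 = 9 − 5 = 4 completes the 9 down.
R2C2 = 13 − 10 = 3 completes the 13 across.
R1C2 = 21 − 14 = 7 completes the 21 across.

5 7 9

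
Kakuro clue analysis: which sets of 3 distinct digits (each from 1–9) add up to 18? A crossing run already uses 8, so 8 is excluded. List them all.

3 distinct digits from 1–9 sum between 6 and 24.
Dropping sets that contain 8.

{2,7,9}; {3,6,9}; {4,5,9}; {5,6,7}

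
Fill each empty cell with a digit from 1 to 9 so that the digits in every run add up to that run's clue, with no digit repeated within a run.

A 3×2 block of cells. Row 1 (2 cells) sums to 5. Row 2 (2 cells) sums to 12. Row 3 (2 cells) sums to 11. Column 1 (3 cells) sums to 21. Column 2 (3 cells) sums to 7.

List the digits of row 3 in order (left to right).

9 2

7 in 3 cells must be {1,2,4}.
The 5 across and the 21 down share only 4, so (1,1) = 4.
(1,2) = 5 − 4 = 1 completes the 5 across.
Given what's placed, (2,2) must be 4 to fit the 12 across and 7 down.
(3,2) = 7 − 5 = 2 completes the 7 down.
(2,1) = 12 − 4 = 8 completes the 12 across.
(3,1) = 11 − 2 = 9 completes the 11 across.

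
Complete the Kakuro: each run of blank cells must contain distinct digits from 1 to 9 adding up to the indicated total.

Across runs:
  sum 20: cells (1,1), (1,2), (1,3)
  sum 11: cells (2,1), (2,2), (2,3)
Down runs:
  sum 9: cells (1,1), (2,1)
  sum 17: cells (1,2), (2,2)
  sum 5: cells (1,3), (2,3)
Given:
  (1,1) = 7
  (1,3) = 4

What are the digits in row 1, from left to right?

17 in 2 cells must be {8,9}.
(1,2) = 20 − 11 = 9 completes the 20 across.
(2,1) = 9 − 7 = 2 completes the 9 down.
(2,2) = 17 − 9 = 8 completes the 17 down.
(2,3) = 11 − 10 = 1 completes the 11 across.

7 9 4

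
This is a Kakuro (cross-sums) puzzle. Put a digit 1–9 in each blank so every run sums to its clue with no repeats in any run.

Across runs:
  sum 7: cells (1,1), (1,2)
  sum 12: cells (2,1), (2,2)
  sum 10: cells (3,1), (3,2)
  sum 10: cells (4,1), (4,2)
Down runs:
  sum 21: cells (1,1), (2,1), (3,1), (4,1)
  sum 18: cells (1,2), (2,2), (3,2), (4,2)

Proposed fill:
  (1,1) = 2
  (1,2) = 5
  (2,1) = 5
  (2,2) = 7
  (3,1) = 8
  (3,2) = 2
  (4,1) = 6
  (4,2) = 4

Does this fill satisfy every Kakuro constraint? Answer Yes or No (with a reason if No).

Across: 2+5=7; 5+7=12; 8+2=10; 6+4=10. Down: 2+5+8+6=21; 5+7+2+4=18. No digit repeats within any run.

Yes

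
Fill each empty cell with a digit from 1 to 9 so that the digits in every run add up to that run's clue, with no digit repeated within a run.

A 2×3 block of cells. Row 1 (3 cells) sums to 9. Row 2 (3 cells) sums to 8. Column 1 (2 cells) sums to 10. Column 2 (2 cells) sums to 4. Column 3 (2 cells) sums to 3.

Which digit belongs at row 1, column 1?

6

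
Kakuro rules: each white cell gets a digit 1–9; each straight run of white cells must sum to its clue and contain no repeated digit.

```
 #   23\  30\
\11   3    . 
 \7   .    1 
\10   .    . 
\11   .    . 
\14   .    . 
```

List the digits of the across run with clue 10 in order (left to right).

1 9

R1C2 = 11 − 3 = 8 completes the 11 across.
R2C1 = 7 − 1 = 6 completes the 7 across.
Nothing is forced directly, so branch on R3C2, whose candidates are 7 or 9. If R3C2 = 7: then R3C1 would have to be in {3} for the 10 across but in {1,2,4,5,7,8,9} for the 23 down — contradiction. So R3C2 = 9.
R3C1 = 10 − 9 = 1 completes the 10 across.
Given what's placed, R5C2 must be 5 to fit the 14 across and 30 down.
R4C2 = 30 − 23 = 7 completes the 30 down.
R5C1 = 14 − 5 = 9 completes the 14 across.
R4C1 = 11 − 7 = 4 completes the 11 across.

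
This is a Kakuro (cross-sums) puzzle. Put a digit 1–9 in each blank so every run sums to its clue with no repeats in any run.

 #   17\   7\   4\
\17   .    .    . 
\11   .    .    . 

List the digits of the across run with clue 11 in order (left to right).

8 2 1

17 in 2 cells must be {8,9}; 4 in 2 cells must be {1,3}.
The 11 across and the 17 down share only 8, so R2C1 = 8.
Given what's placed, R2C3 must be 1 to fit the 11 across and 4 down.
R1C1 = 17 − 8 = 9 completes the 17 down.
R1C3 = 4 − 1 = 3 completes the 4 down.
R2C2 = 11 − 9 = 2 completes the 11 across.
R1C2 = 17 − 12 = 5 completes the 17 across.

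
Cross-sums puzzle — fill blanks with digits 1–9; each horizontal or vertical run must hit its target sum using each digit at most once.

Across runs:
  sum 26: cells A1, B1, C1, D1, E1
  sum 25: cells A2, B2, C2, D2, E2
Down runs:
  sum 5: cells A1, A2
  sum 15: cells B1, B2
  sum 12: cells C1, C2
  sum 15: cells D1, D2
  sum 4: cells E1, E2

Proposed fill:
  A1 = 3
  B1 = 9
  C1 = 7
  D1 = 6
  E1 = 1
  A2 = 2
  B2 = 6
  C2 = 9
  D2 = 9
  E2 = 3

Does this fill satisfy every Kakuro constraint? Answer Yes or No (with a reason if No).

No — the across run A2–E2 sums to 29, not 25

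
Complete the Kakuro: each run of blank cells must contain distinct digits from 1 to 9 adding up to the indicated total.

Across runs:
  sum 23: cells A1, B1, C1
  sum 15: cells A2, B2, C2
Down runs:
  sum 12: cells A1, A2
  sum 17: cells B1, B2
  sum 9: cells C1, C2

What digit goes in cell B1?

9

23 in 3 cells must be {6,8,9}; 17 in 2 cells must be {8,9}.
Nothing is forced directly, so branch on C1, whose candidates are 6 or 8. If C1 = 8: that forces A1 = 9, after which B1 would have to be in {6} for the 23 across but in {8,9} for the 17 down — contradiction. So C1 = 6.
C2 = 9 − 6 = 3 completes the 9 down.
Given what's placed, B2 must be 8 to fit the 15 across and 17 down.
B1 = 17 − 8 = 9 completes the 17 down.
A2 = 15 − 11 = 4 completes the 15 across.
A1 = 23 − 15 = 8 completes the 23 across.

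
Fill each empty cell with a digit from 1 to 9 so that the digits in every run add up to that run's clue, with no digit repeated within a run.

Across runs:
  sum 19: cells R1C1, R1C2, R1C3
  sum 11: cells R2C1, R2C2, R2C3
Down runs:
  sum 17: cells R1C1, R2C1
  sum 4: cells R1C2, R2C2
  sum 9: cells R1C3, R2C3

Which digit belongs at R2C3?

2

17 in 2 cells must be {8,9}; 4 in 2 cells must be {1,3}.
The 19 across and the 4 down share only 3, so R1C2 = 3.
Given what's placed, R1C3 must be 7 to fit the 19 across and 9 down.
R2C1 = 8: only digit in both the 11-across and 17-down candidate sets.
R2C2 = 4 − 3 = 1 completes the 4 down.
R2C3 = 11 − 9 = 2 completes the 11 across.
R1C1 = 19 − 10 = 9 completes the 19 across.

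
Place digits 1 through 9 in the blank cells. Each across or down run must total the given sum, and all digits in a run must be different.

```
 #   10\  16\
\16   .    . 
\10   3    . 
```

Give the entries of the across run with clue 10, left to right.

16 in 2 cells must be {7,9}.
R1C1 = 10 − 3 = 7 completes the 10 down.
R1C2 = 16 − 7 = 9 completes the 16 across.
R2C2 = 10 − 3 = 7 completes the 10 across.

3 7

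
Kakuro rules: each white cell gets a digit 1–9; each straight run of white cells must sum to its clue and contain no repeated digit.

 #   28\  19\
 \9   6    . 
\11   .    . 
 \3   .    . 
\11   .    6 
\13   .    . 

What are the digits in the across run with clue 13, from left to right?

8 5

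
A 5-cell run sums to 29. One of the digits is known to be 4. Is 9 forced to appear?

Every partition of 29 into 5 distinct digits under that restriction includes 9: {1,4,7,8,9}, {2,4,6,8,9}, {3,4,5,8,9}, {3,4,6,7,9}.

Yes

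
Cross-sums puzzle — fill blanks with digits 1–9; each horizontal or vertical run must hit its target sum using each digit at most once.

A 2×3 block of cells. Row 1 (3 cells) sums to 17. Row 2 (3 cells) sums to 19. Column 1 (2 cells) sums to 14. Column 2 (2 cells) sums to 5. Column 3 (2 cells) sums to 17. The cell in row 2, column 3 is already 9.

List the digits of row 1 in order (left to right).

17 in 2 cells must be {8,9}.
(1,3) = 17 − 9 = 8 completes the 17 down.
No cell is forced outright now. (2,1) can only be 6 or 8 (the digits allowed by both its 19 across and its 14 down). If (2,1) = 6: then (1,1) would have to be in {2,3,4,5,6,7} for the 17 across but in {8} for the 14 down — contradiction. So (2,1) = 8.
(1,1) = 14 − 8 = 6 completes the 14 down.
(1,2) = 17 − 14 = 3 completes the 17 across.
(2,2) = 19 − 17 = 2 completes the 19 across.

6, 3, 8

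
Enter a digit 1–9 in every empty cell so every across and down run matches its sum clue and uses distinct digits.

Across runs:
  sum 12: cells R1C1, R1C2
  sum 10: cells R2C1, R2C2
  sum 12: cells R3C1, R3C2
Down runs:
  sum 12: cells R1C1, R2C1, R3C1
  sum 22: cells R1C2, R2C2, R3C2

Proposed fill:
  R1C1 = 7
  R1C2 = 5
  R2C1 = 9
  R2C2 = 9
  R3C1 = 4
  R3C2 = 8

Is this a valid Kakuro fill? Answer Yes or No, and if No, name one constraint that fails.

No — the down run R1C1–R3C1 sums to 20, not 12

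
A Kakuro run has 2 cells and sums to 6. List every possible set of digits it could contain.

{1,5}; {2,4}

2 distinct digits from 1–9 sum between 3 and 17.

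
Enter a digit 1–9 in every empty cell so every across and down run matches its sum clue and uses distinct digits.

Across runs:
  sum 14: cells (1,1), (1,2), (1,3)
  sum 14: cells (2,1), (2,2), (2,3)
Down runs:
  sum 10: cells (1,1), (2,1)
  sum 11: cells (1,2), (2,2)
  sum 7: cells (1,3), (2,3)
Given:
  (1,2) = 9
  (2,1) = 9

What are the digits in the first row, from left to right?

1 9 4

(1,1) = 10 − 9 = 1 completes the 10 down.
(1,3) = 14 − 10 = 4 completes the 14 across.
(2,2) = 11 − 9 = 2 completes the 11 down.
(2,3) = 14 − 11 = 3 completes the 14 across.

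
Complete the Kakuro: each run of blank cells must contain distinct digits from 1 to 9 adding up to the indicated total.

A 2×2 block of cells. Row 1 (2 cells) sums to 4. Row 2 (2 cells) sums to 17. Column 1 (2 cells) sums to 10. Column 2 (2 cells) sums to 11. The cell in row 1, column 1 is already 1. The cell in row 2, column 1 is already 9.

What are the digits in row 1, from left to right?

1, 3

4 in 2 cells must be {1,3}; 17 in 2 cells must be {8,9}.
(1,2) = 4 − 1 = 3 completes the 4 across.
(2,2) = 17 − 9 = 8 completes the 17 across.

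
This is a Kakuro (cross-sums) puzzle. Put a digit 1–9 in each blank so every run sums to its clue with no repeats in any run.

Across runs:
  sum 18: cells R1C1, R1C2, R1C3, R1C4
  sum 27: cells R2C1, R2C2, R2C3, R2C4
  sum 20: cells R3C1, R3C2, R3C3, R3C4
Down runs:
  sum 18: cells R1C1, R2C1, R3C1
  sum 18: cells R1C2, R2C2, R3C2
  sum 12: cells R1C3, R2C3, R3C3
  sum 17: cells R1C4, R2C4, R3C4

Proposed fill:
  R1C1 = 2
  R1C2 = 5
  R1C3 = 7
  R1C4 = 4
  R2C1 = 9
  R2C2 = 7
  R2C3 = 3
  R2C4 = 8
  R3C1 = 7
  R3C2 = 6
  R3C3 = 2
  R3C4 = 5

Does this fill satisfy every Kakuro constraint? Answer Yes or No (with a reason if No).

Yes

Across: 2+5+7+4=18; 9+7+3+8=27; 7+6+2+5=20. Down: 2+9+7=18; 5+7+6=18; 7+3+2=12; 4+8+5=17. No digit repeats within any run.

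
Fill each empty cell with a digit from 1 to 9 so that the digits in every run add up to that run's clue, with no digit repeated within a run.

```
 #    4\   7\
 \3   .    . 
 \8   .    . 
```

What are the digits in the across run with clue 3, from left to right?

3 in 2 cells must be {1,2}; 4 in 2 cells must be {1,3}.
The 3 across and the 4 down share only 1, so R1C1 = 1.
R1C2 = 3 − 1 = 2 completes the 3 across.
R2C1 = 4 − 1 = 3 completes the 4 down.
R2C2 = 8 − 3 = 5 completes the 8 across.

1 2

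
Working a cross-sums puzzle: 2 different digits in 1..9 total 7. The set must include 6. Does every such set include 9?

No

The only way to make 7 from 2 distinct digits under that restriction is {1,6}, which does not contain 9.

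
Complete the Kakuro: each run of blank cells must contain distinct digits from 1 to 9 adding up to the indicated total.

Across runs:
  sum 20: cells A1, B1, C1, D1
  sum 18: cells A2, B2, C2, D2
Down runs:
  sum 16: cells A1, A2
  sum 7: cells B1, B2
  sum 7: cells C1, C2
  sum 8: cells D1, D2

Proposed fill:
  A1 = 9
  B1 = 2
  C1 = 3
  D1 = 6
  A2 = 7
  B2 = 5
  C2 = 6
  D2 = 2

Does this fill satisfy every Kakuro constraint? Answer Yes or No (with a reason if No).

No — the across run A2–D2 sums to 20, not 18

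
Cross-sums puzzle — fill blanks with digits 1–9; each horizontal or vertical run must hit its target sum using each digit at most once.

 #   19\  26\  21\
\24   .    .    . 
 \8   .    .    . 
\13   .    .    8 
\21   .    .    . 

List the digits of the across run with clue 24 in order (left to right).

9, 8, 7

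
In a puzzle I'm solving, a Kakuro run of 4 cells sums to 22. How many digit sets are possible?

11

4 distinct digits from 1–9 sum between 10 and 30.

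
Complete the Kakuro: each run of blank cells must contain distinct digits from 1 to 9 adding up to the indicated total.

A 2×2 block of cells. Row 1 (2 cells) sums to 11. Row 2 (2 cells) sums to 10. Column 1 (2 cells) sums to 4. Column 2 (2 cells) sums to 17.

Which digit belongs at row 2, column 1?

4 in 2 cells must be {1,3}; 17 in 2 cells must be {8,9}.
The 11 across and the 4 down share only 3, so (1,1) = 3.
(1,2) = 11 − 3 = 8 completes the 11 across.
(2,1) = 4 − 3 = 1 completes the 4 down.
(2,2) = 10 − 1 = 9 completes the 10 across.

1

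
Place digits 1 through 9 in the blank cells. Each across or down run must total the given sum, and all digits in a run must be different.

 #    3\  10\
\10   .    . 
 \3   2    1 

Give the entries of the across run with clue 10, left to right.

1 9

3 in 2 cells must be {1,2}.
R1C1 = 3 − 2 = 1 completes the 3 down.
R1C2 = 10 − 1 = 9 completes the 10 across.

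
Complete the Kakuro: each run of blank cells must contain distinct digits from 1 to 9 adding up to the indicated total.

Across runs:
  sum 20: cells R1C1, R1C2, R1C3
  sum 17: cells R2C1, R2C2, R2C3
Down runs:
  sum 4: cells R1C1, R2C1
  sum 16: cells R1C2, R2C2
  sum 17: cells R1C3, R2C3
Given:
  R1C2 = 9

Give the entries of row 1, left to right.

4 in 2 cells must be {1,3}; 16 in 2 cells must be {7,9}; 17 in 2 cells must be {8,9}.
Given what's placed, R1C1 must be 3 to fit the 20 across and 4 down.
R1C3 = 20 − 12 = 8 completes the 20 across.
R2C1 = 4 − 3 = 1 completes the 4 down.
R2C2 = 16 − 9 = 7 completes the 16 down.
R2C3 = 17 − 8 = 9 completes the 17 across.

3 9 8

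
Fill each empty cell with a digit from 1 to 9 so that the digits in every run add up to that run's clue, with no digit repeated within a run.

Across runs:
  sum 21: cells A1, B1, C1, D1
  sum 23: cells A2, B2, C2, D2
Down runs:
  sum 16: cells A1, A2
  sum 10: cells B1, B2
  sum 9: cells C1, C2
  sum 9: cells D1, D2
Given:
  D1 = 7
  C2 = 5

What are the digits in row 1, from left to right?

9, 1, 4, 7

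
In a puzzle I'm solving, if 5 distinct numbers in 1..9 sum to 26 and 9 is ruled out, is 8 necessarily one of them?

Yes

Every partition of 26 into 5 distinct digits under that restriction includes 8: {1,4,6,7,8}, {2,3,6,7,8}, {2,4,5,7,8}, {3,4,5,6,8}.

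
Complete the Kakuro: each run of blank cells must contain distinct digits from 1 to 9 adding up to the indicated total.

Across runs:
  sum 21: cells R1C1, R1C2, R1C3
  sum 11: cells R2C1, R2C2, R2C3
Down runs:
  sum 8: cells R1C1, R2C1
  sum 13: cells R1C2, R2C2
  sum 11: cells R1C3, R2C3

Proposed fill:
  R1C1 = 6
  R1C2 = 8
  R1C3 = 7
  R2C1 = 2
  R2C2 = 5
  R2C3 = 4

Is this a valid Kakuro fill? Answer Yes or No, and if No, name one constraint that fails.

Across: 6+8+7=21; 2+5+4=11. Down: 6+2=8; 8+5=13; 7+4=11. No digit repeats within any run.

Yes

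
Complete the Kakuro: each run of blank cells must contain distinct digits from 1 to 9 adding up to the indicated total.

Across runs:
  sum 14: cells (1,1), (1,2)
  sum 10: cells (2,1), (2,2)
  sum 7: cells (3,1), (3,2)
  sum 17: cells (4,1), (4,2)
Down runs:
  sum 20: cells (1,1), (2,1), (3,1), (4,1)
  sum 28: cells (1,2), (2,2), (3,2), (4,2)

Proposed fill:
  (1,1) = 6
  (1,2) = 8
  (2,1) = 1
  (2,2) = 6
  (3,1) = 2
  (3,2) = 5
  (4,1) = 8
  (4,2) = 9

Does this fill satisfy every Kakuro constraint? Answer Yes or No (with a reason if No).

No — the across run (2,1)–(2,2) sums to 7, not 10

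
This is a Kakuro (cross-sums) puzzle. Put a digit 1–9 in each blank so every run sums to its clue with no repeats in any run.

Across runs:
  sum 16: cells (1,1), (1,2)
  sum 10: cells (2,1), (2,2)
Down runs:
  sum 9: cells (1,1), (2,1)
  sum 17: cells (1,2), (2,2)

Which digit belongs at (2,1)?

16 in 2 cells must be {7,9}; 17 in 2 cells must be {8,9}.
The 16 across and the 9 down share only 7, so (1,1) = 7.
(1,2) = 16 − 7 = 9 completes the 16 across.
(2,1) = 9 − 7 = 2 completes the 9 down.
(2,2) = 10 − 2 = 8 completes the 10 across.

2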